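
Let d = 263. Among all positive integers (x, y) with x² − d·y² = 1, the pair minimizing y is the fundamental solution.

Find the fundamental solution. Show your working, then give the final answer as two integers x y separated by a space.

139128 8579

√263 = [16; 4,1,1,1,1,15,1,1,1,1,4,32, …], period ℓ=12 (even) → k=11
step 0: (16, 1)  from 16·(1,0) + (0,1)
step 1: (65, 4)  from 4·(16,1) + (1,0)
step 2: (81, 5)  from 1·(65,4) + (16,1)
step 3: (146, 9)  from 1·(81,5) + (65,4)
step 4: (227, 14)  from 1·(146,9) + (81,5)
step 5: (373, 23)  from 1·(227,14) + (146,9)
…
step 7: (6195, 382)  from 1·(5822,359) + (373,23)
…
step 9: (18212, 1123)  from 1·(12017,741) + (6195,382)
step 10: (30229, 1864)  from 1·(18212,1123) + (12017,741)
step 11: (139128, 8579)  from 4·(30229,1864) + (18212,1123)
→ (139128, 8579).  Check: 139128²=19356600384, 263·8579²=19356600383, difference 1.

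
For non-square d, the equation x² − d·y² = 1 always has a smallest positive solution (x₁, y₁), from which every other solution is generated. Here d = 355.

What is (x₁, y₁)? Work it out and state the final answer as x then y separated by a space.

√355 = [18; 1,5,3,3,1,6,1,3,3,5,1,36, …], period ℓ=12 (even) → k=11
i=0: a=18 ⇒ p=18, q=1
i=1: a=1 ⇒ p=19, q=1
…
i=3: a=3 ⇒ p=358, q=19
i=4: a=3 ⇒ p=1187, q=63
i=5: a=1 ⇒ p=1545, q=82
i=6: a=6 ⇒ p=10457, q=555
i=7: a=1 ⇒ p=12002, q=637
i=8: a=3 ⇒ p=46463, q=2466
i=9: a=3 ⇒ p=151391, q=8035
i=10: a=5 ⇒ p=803418, q=42641
i=11: a=1 ⇒ p=954809, q=50676
(x₁, y₁) = (954809, 50676);  954809² − 355·50676² = 1 ✓

954809 50676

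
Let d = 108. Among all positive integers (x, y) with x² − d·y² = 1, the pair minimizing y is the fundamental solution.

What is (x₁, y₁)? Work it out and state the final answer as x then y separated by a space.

√108 = [10; 2,1,1,4,1,1,2,20, …], period ℓ=8 (even) → k=7
k=0  a_k=10  p_k/q_k = 10/1
k=1  a_k=2  p_k/q_k = 21/2
…
k=6  a_k=1  p_k/q_k = 530/51
k=7  a_k=2  p_k/q_k = 1351/130
fundamental: x₁=1351, y₁=130  (since 1825201 − 108·16900 = 1)

1351 130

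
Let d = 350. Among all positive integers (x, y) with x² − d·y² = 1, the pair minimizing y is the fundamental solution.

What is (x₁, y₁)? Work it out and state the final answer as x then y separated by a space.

[18; 1,2,2,2,1,36] for √350; ℓ=6 ⇒ convergent index 5
step 0: (18, 1)  from 18·(1,0) + (0,1)
…
step 2: (56, 3)  from 2·(19,1) + (18,1)
…
step 4: (318, 17)  from 2·(131,7) + (56,3)
step 5: (449, 24)  from 1·(318,17) + (131,7)
fundamental: x₁=449, y₁=24  (since 201601 − 350·576 = 1)

449 24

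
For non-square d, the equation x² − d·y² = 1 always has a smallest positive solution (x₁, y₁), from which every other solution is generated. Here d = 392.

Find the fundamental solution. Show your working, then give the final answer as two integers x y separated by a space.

99 5

d=392: √d = [19; 1,3,1,38] (ℓ=4, even), read p_3/q_3
step 0: (19, 1)  from 19·(1,0) + (0,1)
…
step 2: (79, 4)  from 3·(20,1) + (19,1)
step 3: (99, 5)  from 1·(79,4) + (20,1)
→ (99, 5).  Check: 99²=9801, 392·5²=9800, difference 1.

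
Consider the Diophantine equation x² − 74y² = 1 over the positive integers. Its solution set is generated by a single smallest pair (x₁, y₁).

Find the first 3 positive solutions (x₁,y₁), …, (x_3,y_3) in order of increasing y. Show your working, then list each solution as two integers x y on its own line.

√74 → a₀=8, period (1,1,1,1,16); ℓ=5 odd so k=9
k=0  a_k=8  p_k/q_k = 8/1
k=1  a_k=1  p_k/q_k = 9/1
…
k=3  a_k=1  p_k/q_k = 26/3
…
k=5  a_k=16  p_k/q_k = 714/83
…
k=7  a_k=1  p_k/q_k = 1471/171
k=8  a_k=1  p_k/q_k = 2228/259
k=9  a_k=1  p_k/q_k = 3699/430
(x₁, y₁) = (3699, 430);  3699² − 74·430² = 1 ✓
k=2:  x_2 = 3699·3699+74·430·430 = 27365201,  y_2 = 3699·430+430·3699 = 3181140
k=3:  x_3 = 3699·27365201+74·430·3181140 = 202447753299,  y_3 = 3699·3181140+430·27365201 = 23534073290

3699 430
27365201 3181140
202447753299 23534073290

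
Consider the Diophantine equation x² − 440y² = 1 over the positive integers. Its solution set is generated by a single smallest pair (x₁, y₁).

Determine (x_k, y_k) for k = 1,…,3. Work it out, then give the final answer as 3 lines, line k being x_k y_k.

[20; 1,40] for √440; ℓ=2 ⇒ convergent index 1
step 0: (20, 1)  from 20·(1,0) + (0,1)
step 1: (21, 1)  from 1·(20,1) + (1,0)
→ (21, 1).  Check: 21²=441, 440·1²=440, difference 1.
(x_2, y_2) = (21·21 + 440·1·1, 21·1 + 1·21) = (881, 42)
(x_3, y_3) = (21·881 + 440·1·42, 21·42 + 1·881) = (36981, 1763)

21 1
881 42
36981 1763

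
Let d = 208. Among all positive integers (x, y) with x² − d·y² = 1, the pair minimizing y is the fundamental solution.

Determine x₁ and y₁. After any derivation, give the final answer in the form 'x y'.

[14; 2,2,1,2,2,28] for √208; ℓ=6 ⇒ convergent index 5
k=0  a_k=14  p_k/q_k = 14/1
…
k=2  a_k=2  p_k/q_k = 72/5
k=3  a_k=1  p_k/q_k = 101/7
k=4  a_k=2  p_k/q_k = 274/19
k=5  a_k=2  p_k/q_k = 649/45
→ (649, 45).  Check: 649²=421201, 208·45²=421200, difference 1.

649 45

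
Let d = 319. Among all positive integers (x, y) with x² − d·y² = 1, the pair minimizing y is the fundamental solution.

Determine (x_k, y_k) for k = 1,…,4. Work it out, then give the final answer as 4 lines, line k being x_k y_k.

12901780 722361
332911854336799 18639485405160
8590311008090840302660 480965080021169647239
221660605515932150288251132801 12410611300231033623224965680

[17; 1,6,5,1,4,…,6,1,34] for √319; ℓ=14 ⇒ convergent index 13
i=0: a=17 ⇒ p=17, q=1
…
i=2: a=6 ⇒ p=125, q=7
…
i=6: a=3 ⇒ p=11913, q=667
i=7: a=1 ⇒ p=15628, q=875
i=8: a=3 ⇒ p=58797, q=3292
i=9: a=4 ⇒ p=250816, q=14043
i=10: a=1 ⇒ p=309613, q=17335
i=11: a=5 ⇒ p=1798881, q=100718
i=12: a=6 ⇒ p=11102899, q=621643
i=13: a=1 ⇒ p=12901780, q=722361
→ (12901780, 722361).  Check: 12901780²=166455927168400, 319·722361²=166455927168399, difference 1.
k=2:  x_2 = 12901780·12901780+319·722361·722361 = 332911854336799,  y_2 = 12901780·722361+722361·12901780 = 18639485405160
k=3:  x_3 = 12901780·332911854336799+319·722361·18639485405160 = 8590311008090840302660,  y_3 = 12901780·18639485405160+722361·332911854336799 = 480965080021169647239
k=4:  x_4 = 12901780·8590311008090840302660+319·722361·480965080021169647239 = 221660605515932150288251132801,  y_4 = 12901780·480965080021169647239+722361·8590311008090840302660 = 12410611300231033623224965680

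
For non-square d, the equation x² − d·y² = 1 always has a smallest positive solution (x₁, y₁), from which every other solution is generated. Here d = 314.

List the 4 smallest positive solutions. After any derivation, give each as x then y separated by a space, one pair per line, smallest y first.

392499 22150
308110930001 17387705700
241866463828532499 13649314199066450
189864690372162243720001 10714684347621377411400

d=314: √d = [17; 1,2,1,1,2,1,34] (ℓ=7, odd), read p_13/q_13
k=0  a_k=17  p_k/q_k = 17/1
…
k=3  a_k=1  p_k/q_k = 71/4
…
k=5  a_k=2  p_k/q_k = 319/18
…
k=7  a_k=34  p_k/q_k = 15381/868
k=8  a_k=1  p_k/q_k = 15824/893
k=9  a_k=2  p_k/q_k = 47029/2654
k=10  a_k=1  p_k/q_k = 62853/3547
k=11  a_k=1  p_k/q_k = 109882/6201
k=12  a_k=2  p_k/q_k = 282617/15949
k=13  a_k=1  p_k/q_k = 392499/22150
fundamental: x₁=392499, y₁=22150  (since 154055465001 − 314·490622500 = 1)
(392499+22150√314)^2 = 308110930001 + 17387705700√314
(392499+22150√314)^3 = 241866463828532499 + 13649314199066450√314
(392499+22150√314)^4 = 189864690372162243720001 + 10714684347621377411400√314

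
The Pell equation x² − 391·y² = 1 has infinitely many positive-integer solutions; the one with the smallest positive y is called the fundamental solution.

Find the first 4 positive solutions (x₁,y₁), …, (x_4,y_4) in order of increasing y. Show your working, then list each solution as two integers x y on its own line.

d=391: √d = [19; 1,3,2,2,1,…,3,1,38] (ℓ=16, even), read p_15/q_15
k=0  a_k=19  p_k/q_k = 19/1
k=1  a_k=1  p_k/q_k = 20/1
…
k=3  a_k=2  p_k/q_k = 178/9
k=4  a_k=2  p_k/q_k = 435/22
k=5  a_k=1  p_k/q_k = 613/31
…
k=7  a_k=2  p_k/q_k = 2709/137
…
k=11  a_k=1  p_k/q_k = 268013/13554
…
k=14  a_k=3  p_k/q_k = 5678083/287153
k=15  a_k=1  p_k/q_k = 7338680/371133
→ (7338680, 371133).  Check: 7338680²=53856224142400, 391·371133²=53856224142399, difference 1.
k=2:  x_2 = 7338680·7338680+391·371133·371133 = 107712448284799,  y_2 = 7338680·371133+371133·7338680 = 5447252648880
k=3:  x_3 = 7338680·107712448284799+391·371133·5447252648880 = 1580934379957370111960,  y_3 = 7338680·5447252648880+371133·107712448284799 = 79951288138564985667
k=4:  x_4 = 7338680·1580934379957370111960+391·371133·79951288138564985667 = 23203943031010998074028940801,  y_4 = 7338680·79951288138564985667+371133·1580934379957370111960 = 1173473838473442730776750240

7338680 371133
107712448284799 5447252648880
1580934379957370111960 79951288138564985667
23203943031010998074028940801 1173473838473442730776750240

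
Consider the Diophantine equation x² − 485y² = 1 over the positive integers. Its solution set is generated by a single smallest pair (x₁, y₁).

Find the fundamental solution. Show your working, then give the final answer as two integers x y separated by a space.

[22; 44] for √485; ℓ=1 ⇒ convergent index 1
i=0: a=22 ⇒ p=22, q=1
i=1: a=44 ⇒ p=969, q=44
fundamental: x₁=969, y₁=44  (since 938961 − 485·1936 = 1)

969 44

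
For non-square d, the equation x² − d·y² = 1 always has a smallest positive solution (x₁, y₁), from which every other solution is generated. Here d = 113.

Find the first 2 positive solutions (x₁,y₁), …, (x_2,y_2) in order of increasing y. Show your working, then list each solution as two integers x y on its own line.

1204353 113296
2900932297217 272896754976

[10; 1,1,1,2,2,1,1,1,20] for √113; ℓ=9 ⇒ convergent index 17
i=0: a=10 ⇒ p=10, q=1
i=1: a=1 ⇒ p=11, q=1
…
i=4: a=2 ⇒ p=85, q=8
…
i=6: a=1 ⇒ p=287, q=27
i=7: a=1 ⇒ p=489, q=46
i=8: a=1 ⇒ p=776, q=73
…
i=10: a=1 ⇒ p=16785, q=1579
i=11: a=1 ⇒ p=32794, q=3085
i=12: a=1 ⇒ p=49579, q=4664
i=13: a=2 ⇒ p=131952, q=12413
i=14: a=2 ⇒ p=313483, q=29490
…
i=16: a=1 ⇒ p=758918, q=71393
i=17: a=1 ⇒ p=1204353, q=113296
(x₁, y₁) = (1204353, 113296);  1204353² − 113·113296² = 1 ✓
n=2: (1204353,113296)∘(1204353,113296) = (1204353·1204353+113·113296·113296, 1204353·113296+113296·1204353) = (2900932297217,272896754976)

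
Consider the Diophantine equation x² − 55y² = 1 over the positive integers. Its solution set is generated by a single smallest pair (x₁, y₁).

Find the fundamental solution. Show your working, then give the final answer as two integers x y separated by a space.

√55 → a₀=7, period (2,2,2,14); ℓ=4 even so k=3
a_0=7:  p_0=7·1+0=7,  q_0=7·0+1=1
a_1=2:  p_1=2·7+1=15,  q_1=2·1+0=2
a_2=2:  p_2=2·15+7=37,  q_2=2·2+1=5
a_3=2:  p_3=2·37+15=89,  q_3=2·5+2=12
fundamental: x₁=89, y₁=12  (since 7921 − 55·144 = 1)

89 12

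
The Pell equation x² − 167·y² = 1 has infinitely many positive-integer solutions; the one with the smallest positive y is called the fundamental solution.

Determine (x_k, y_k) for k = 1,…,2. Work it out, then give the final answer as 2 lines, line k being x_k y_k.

168 13
56447 4368

√167 → a₀=12, period (1,11,1,24); ℓ=4 even so k=3
step 0: (12, 1)  from 12·(1,0) + (0,1)
…
step 2: (155, 12)  from 11·(13,1) + (12,1)
step 3: (168, 13)  from 1·(155,12) + (13,1)
→ (168, 13).  Check: 168²=28224, 167·13²=28223, difference 1.
(x_2, y_2) = (168·168 + 167·13·13, 168·13 + 13·168) = (56447, 4368)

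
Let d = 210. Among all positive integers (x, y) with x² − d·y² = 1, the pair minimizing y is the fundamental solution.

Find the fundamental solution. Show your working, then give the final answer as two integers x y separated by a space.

√210 = [14; 2,28, …], period ℓ=2 (even) → k=1
i=0: a=14 ⇒ p=14, q=1
i=1: a=2 ⇒ p=29, q=2
fundamental: x₁=29, y₁=2  (since 841 − 210·4 = 1)

29 2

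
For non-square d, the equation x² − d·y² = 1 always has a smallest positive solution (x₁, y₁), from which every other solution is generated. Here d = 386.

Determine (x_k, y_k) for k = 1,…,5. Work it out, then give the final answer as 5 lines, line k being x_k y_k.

111555 5678
24889036049 1266818580
5552992832780835 282639893378122
1238928230896843060801 63059786610325980840
276417277589841662462530275 14069268990347189691834278

d=386: √d = [19; 1,1,1,4,1,18,1,4,1,1,1,38] (ℓ=12, even), read p_11/q_11
step 0: (19, 1)  from 19·(1,0) + (0,1)
step 1: (20, 1)  from 1·(19,1) + (1,0)
step 2: (39, 2)  from 1·(20,1) + (19,1)
step 3: (59, 3)  from 1·(39,2) + (20,1)
…
step 5: (334, 17)  from 1·(275,14) + (59,3)
step 6: (6287, 320)  from 18·(334,17) + (275,14)
…
step 8: (32771, 1668)  from 4·(6621,337) + (6287,320)
step 9: (39392, 2005)  from 1·(32771,1668) + (6621,337)
step 10: (72163, 3673)  from 1·(39392,2005) + (32771,1668)
step 11: (111555, 5678)  from 1·(72163,3673) + (39392,2005)
(x₁, y₁) = (111555, 5678);  111555² − 386·5678² = 1 ✓
n=2: (111555,5678)∘(111555,5678) = (111555·111555+386·5678·5678, 111555·5678+5678·111555) = (24889036049,1266818580)
n=3: (24889036049,1266818580)∘(111555,5678) = (111555·24889036049+386·5678·1266818580, 111555·1266818580+5678·24889036049) = (5552992832780835,282639893378122)
n=4: (5552992832780835,282639893378122)∘(111555,5678) = (111555·5552992832780835+386·5678·282639893378122, 111555·282639893378122+5678·5552992832780835) = (1238928230896843060801,63059786610325980840)
n=5: (1238928230896843060801,63059786610325980840)∘(111555,5678) = (111555·1238928230896843060801+386·5678·63059786610325980840, 111555·63059786610325980840+5678·1238928230896843060801) = (276417277589841662462530275,14069268990347189691834278)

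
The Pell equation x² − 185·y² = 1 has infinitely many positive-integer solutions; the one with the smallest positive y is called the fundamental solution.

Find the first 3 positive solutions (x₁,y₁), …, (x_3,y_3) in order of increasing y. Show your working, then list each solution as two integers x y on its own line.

d=185: √d = [13; 1,1,1,1,26] (ℓ=5, odd), read p_9/q_9
i=0: a=13 ⇒ p=13, q=1
i=1: a=1 ⇒ p=14, q=1
…
i=3: a=1 ⇒ p=41, q=3
…
i=8: a=1 ⇒ p=5563, q=409
i=9: a=1 ⇒ p=9249, q=680
fundamental: x₁=9249, y₁=680  (since 85544001 − 185·462400 = 1)
k=2:  x_2 = 9249·9249+185·680·680 = 171088001,  y_2 = 9249·680+680·9249 = 12578640
k=3:  x_3 = 9249·171088001+185·680·12578640 = 3164785833249,  y_3 = 9249·12578640+680·171088001 = 232679682040

9249 680
171088001 12578640
3164785833249 232679682040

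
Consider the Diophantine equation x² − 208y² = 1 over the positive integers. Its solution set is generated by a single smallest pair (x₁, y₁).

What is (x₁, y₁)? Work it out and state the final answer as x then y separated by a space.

649 45

√208 → a₀=14, period (2,2,1,2,2,28); ℓ=6 even so k=5
step 0: (14, 1)  from 14·(1,0) + (0,1)
…
step 2: (72, 5)  from 2·(29,2) + (14,1)
step 3: (101, 7)  from 1·(72,5) + (29,2)
step 4: (274, 19)  from 2·(101,7) + (72,5)
step 5: (649, 45)  from 2·(274,19) + (101,7)
fundamental: x₁=649, y₁=45  (since 421201 − 208·2025 = 1)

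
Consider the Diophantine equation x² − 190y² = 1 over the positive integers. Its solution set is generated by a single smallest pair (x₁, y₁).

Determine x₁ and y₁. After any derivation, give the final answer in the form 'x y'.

[13; 1,3,1,1,1,…,3,1,26] for √190; ℓ=14 ⇒ convergent index 13
i=0: a=13 ⇒ p=13, q=1
…
i=2: a=3 ⇒ p=55, q=4
…
i=7: a=2 ⇒ p=1213, q=88
i=8: a=2 ⇒ p=2936, q=213
…
i=11: a=1 ⇒ p=11234, q=815
i=12: a=3 ⇒ p=40787, q=2959
i=13: a=1 ⇒ p=52021, q=3774
→ (52021, 3774).  Check: 52021²=2706184441, 190·3774²=2706184440, difference 1.

52021 3774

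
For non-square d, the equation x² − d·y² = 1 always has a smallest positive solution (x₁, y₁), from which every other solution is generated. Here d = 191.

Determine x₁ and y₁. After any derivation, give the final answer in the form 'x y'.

8994000 650783

√191 → a₀=13, period (1,4,1,1,3,…,4,1,26); ℓ=16 even so k=15
k=0  a_k=13  p_k/q_k = 13/1
…
k=2  a_k=4  p_k/q_k = 69/5
k=3  a_k=1  p_k/q_k = 83/6
…
k=5  a_k=3  p_k/q_k = 539/39
k=6  a_k=2  p_k/q_k = 1230/89
…
k=12  a_k=1  p_k/q_k = 911765/65973
k=13  a_k=1  p_k/q_k = 1616447/116962
k=14  a_k=4  p_k/q_k = 7377553/533821
k=15  a_k=1  p_k/q_k = 8994000/650783
fundamental: x₁=8994000, y₁=650783  (since 80892036000000 − 191·423518513089 = 1)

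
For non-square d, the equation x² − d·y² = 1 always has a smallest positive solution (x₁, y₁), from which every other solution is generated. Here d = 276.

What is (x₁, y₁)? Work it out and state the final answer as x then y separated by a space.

7775 468

√276 = [16; 1,1,1,1,2,2,2,1,1,1,1,32, …], period ℓ=12 (even) → k=11
i=0: a=16 ⇒ p=16, q=1
…
i=7: a=2 ⇒ p=1246, q=75
…
i=10: a=1 ⇒ p=4768, q=287
i=11: a=1 ⇒ p=7775, q=468
→ (7775, 468).  Check: 7775²=60450625, 276·468²=60450624, difference 1.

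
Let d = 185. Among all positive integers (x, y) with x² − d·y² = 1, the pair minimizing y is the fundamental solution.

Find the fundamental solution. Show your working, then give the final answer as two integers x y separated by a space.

√185 = [13; 1,1,1,1,26, …], period ℓ=5 (odd) → k=9
a_0=13:  p_0=13·1+0=13,  q_0=13·0+1=1
…
a_2=1:  p_2=1·14+13=27,  q_2=1·1+1=2
…
a_8=1:  p_8=1·3686+1877=5563,  q_8=1·271+138=409
a_9=1:  p_9=1·5563+3686=9249,  q_9=1·409+271=680
(x₁, y₁) = (9249, 680);  9249² − 185·680² = 1 ✓

9249 680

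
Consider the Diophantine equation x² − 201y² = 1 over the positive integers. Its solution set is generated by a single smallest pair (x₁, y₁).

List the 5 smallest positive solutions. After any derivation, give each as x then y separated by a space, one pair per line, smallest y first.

[14; 5,1,1,1,2,…,1,5,28] for √201; ℓ=14 ⇒ convergent index 13
a_0=14:  p_0=14·1+0=14,  q_0=14·0+1=1
…
a_3=1:  p_3=1·85+71=156,  q_3=1·6+5=11
a_4=1:  p_4=1·156+85=241,  q_4=1·11+6=17
a_5=2:  p_5=2·241+156=638,  q_5=2·17+11=45
a_6=1:  p_6=1·638+241=879,  q_6=1·45+17=62
a_7=8:  p_7=8·879+638=7670,  q_7=8·62+45=541
a_8=1:  p_8=1·7670+879=8549,  q_8=1·541+62=603
a_9=2:  p_9=2·8549+7670=24768,  q_9=2·603+541=1747
a_10=1:  p_10=1·24768+8549=33317,  q_10=1·1747+603=2350
…
a_12=1:  p_12=1·58085+33317=91402,  q_12=1·4097+2350=6447
a_13=5:  p_13=5·91402+58085=515095,  q_13=5·6447+4097=36332
→ (515095, 36332).  Check: 515095²=265322859025, 201·36332²=265322859024, difference 1.
n=2: (515095,36332)∘(515095,36332) = (515095·515095+201·36332·36332, 515095·36332+36332·515095) = (530645718049,37428863080)
n=3: (530645718049,37428863080)∘(515095,36332) = (515095·530645718049+201·36332·37428863080, 515095·37428863080+36332·530645718049) = (546665912276384215,38558840456348868)
n=4: (546665912276384215,38558840456348868)∘(515095,36332) = (515095·546665912276384215+201·36332·38558840456348868, 515095·38558840456348868+36332·546665912276384215) = (563169756167477608732801,39722931849688611461840)
n=5: (563169756167477608732801,39722931849688611461840)∘(515095,36332) = (515095·563169756167477608732801+201·36332·39722931849688611461840, 515095·39722931849688611461840+36332·563169756167477608732801) = (580171851105627091828167877975,40922167162192151801416600732)

515095 36332
530645718049 37428863080
546665912276384215 38558840456348868
563169756167477608732801 39722931849688611461840
580171851105627091828167877975 40922167162192151801416600732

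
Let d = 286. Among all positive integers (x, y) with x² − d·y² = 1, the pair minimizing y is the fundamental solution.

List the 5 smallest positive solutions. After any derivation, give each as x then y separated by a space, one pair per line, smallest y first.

[16; 1,10,3,3,2,3,3,10,1,32] for √286; ℓ=10 ⇒ convergent index 9
k=0  a_k=16  p_k/q_k = 16/1
…
k=4  a_k=3  p_k/q_k = 1911/113
…
k=6  a_k=3  p_k/q_k = 15102/893
…
k=8  a_k=10  p_k/q_k = 512132/30283
k=9  a_k=1  p_k/q_k = 561835/33222
→ (561835, 33222).  Check: 561835²=315658567225, 286·33222²=315658567224, difference 1.
(x_2, y_2) = (561835·561835 + 286·33222·33222, 561835·33222 + 33222·561835) = (631317134449, 37330564740)
(x_3, y_3) = (561835·631317134449 + 286·33222·37330564740, 561835·37330564740 + 33222·631317134449) = (709392124465745995, 41947235681362578)
(x_4, y_4) = (561835·709392124465745995 + 286·33222·41947235681362578, 561835·41947235681362578 + 33222·709392124465745995) = (797122648497793485067201, 47134850318039357456520)
(x_5, y_5) = (561835·797122648497793485067201 + 286·33222·47134850318039357456520, 561835·47134850318039357456520 + 33222·797122648497793485067201) = (895702806436806213240996001675, 52964017256829337557486465822)

561835 33222
631317134449 37330564740
709392124465745995 41947235681362578
797122648497793485067201 47134850318039357456520
895702806436806213240996001675 52964017256829337557486465822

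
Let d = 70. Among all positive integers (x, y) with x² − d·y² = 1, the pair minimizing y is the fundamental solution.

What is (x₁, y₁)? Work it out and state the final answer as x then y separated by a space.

251 30

√70 = [8; 2,1,2,1,2,16, …], period ℓ=6 (even) → k=5
i=0: a=8 ⇒ p=8, q=1
…
i=2: a=1 ⇒ p=25, q=3
…
i=4: a=1 ⇒ p=92, q=11
i=5: a=2 ⇒ p=251, q=30
(x₁, y₁) = (251, 30);  251² − 70·30² = 1 ✓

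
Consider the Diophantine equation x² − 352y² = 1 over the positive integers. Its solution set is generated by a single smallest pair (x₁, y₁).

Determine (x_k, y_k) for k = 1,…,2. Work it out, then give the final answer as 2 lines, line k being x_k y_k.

[18; 1,3,5,9,5,3,1,36] for √352; ℓ=8 ⇒ convergent index 7
a_0=18:  p_0=18·1+0=18,  q_0=18·0+1=1
…
a_2=3:  p_2=3·19+18=75,  q_2=3·1+1=4
…
a_4=9:  p_4=9·394+75=3621,  q_4=9·21+4=193
…
a_6=3:  p_6=3·18499+3621=59118,  q_6=3·986+193=3151
a_7=1:  p_7=1·59118+18499=77617,  q_7=1·3151+986=4137
→ (77617, 4137).  Check: 77617²=6024398689, 352·4137²=6024398688, difference 1.
(x_2, y_2) = (77617·77617 + 352·4137·4137, 77617·4137 + 4137·77617) = (12048797377, 642203058)

77617 4137
12048797377 642203058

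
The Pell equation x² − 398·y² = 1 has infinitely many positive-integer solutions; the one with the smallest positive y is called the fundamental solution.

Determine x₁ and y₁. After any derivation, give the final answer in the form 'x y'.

[19; 1,18,1,38] for √398; ℓ=4 ⇒ convergent index 3
k=0  a_k=19  p_k/q_k = 19/1
…
k=2  a_k=18  p_k/q_k = 379/19
k=3  a_k=1  p_k/q_k = 399/20
→ (399, 20).  Check: 399²=159201, 398·20²=159200, difference 1.

399 20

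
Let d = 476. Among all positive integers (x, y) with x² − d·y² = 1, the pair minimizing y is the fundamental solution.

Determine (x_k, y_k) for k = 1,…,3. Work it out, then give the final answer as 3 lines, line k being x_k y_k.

[21; 1,4,2,10,2,4,1,42] for √476; ℓ=8 ⇒ convergent index 7
k=0  a_k=21  p_k/q_k = 21/1
…
k=6  a_k=4  p_k/q_k = 23541/1079
k=7  a_k=1  p_k/q_k = 28799/1320
fundamental: x₁=28799, y₁=1320  (since 829382401 − 476·1742400 = 1)
(28799+1320√476)^2 = 1658764801 + 76029360√476
(28799+1320√476)^3 = 95541534979199 + 4379139075960√476

28799 1320
1658764801 76029360
95541534979199 4379139075960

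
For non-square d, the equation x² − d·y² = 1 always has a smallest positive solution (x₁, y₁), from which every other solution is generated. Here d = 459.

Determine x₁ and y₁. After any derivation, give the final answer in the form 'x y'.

√459 = [21; 2,2,1,4,21,4,1,2,2,42, …], period ℓ=10 (even) → k=9
a_0=21:  p_0=21·1+0=21,  q_0=21·0+1=1
…
a_3=1:  p_3=1·107+43=150,  q_3=1·5+2=7
…
a_6=4:  p_6=4·14997+707=60695,  q_6=4·700+33=2833
…
a_8=2:  p_8=2·75692+60695=212079,  q_8=2·3533+2833=9899
a_9=2:  p_9=2·212079+75692=499850,  q_9=2·9899+3533=23331
fundamental: x₁=499850, y₁=23331  (since 249850022500 − 459·544335561 = 1)

499850 23331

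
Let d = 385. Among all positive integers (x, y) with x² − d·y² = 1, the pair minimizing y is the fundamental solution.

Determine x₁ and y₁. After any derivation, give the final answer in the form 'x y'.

95831 4884

[19; 1,1,1,1,1,…,1,1,38] for √385; ℓ=16 ⇒ convergent index 15
i=0: a=19 ⇒ p=19, q=1
…
i=2: a=1 ⇒ p=39, q=2
i=3: a=1 ⇒ p=59, q=3
i=4: a=1 ⇒ p=98, q=5
…
i=6: a=3 ⇒ p=569, q=29
…
i=8: a=2 ⇒ p=2021, q=103
…
i=10: a=3 ⇒ p=10262, q=523
…
i=14: a=1 ⇒ p=59551, q=3035
i=15: a=1 ⇒ p=95831, q=4884
(x₁, y₁) = (95831, 4884);  95831² − 385·4884² = 1 ✓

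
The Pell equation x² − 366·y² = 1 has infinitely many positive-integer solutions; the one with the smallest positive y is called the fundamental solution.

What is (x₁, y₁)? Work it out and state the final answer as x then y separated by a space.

d=366: √d = [19; 7,1,1,1,2,12,2,1,1,1,7,38] (ℓ=12, even), read p_11/q_11
a_0=19:  p_0=19·1+0=19,  q_0=19·0+1=1
…
a_4=1:  p_4=1·287+153=440,  q_4=1·15+8=23
…
a_6=12:  p_6=12·1167+440=14444,  q_6=12·61+23=755
…
a_8=1:  p_8=1·30055+14444=44499,  q_8=1·1571+755=2326
a_9=1:  p_9=1·44499+30055=74554,  q_9=1·2326+1571=3897
a_10=1:  p_10=1·74554+44499=119053,  q_10=1·3897+2326=6223
a_11=7:  p_11=7·119053+74554=907925,  q_11=7·6223+3897=47458
fundamental: x₁=907925, y₁=47458  (since 824327805625 − 366·2252261764 = 1)

907925 47458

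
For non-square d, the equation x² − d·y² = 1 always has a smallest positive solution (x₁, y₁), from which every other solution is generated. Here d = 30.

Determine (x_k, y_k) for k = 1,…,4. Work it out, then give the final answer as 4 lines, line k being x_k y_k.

[5; 2,10] for √30; ℓ=2 ⇒ convergent index 1
step 0: (5, 1)  from 5·(1,0) + (0,1)
step 1: (11, 2)  from 2·(5,1) + (1,0)
→ (11, 2).  Check: 11²=121, 30·2²=120, difference 1.
n=2: (11,2)∘(11,2) = (11·11+30·2·2, 11·2+2·11) = (241,44)
n=3: (241,44)∘(11,2) = (11·241+30·2·44, 11·44+2·241) = (5291,966)
n=4: (5291,966)∘(11,2) = (11·5291+30·2·966, 11·966+2·5291) = (116161,21208)

11 2
241 44
5291 966
116161 21208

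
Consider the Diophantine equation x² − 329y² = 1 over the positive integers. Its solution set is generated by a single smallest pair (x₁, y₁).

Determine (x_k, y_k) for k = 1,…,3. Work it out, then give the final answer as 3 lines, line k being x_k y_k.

2376415 131016
11294696504449 622696775280
53681772387237964255 2959571914453911384

d=329: √d = [18; 7,4,2,1,1,4,1,1,2,4,7,36] (ℓ=12, even), read p_11/q_11
step 0: (18, 1)  from 18·(1,0) + (0,1)
step 1: (127, 7)  from 7·(18,1) + (1,0)
step 2: (526, 29)  from 4·(127,7) + (18,1)
step 3: (1179, 65)  from 2·(526,29) + (127,7)
step 4: (1705, 94)  from 1·(1179,65) + (526,29)
step 5: (2884, 159)  from 1·(1705,94) + (1179,65)
step 6: (13241, 730)  from 4·(2884,159) + (1705,94)
…
step 8: (29366, 1619)  from 1·(16125,889) + (13241,730)
step 9: (74857, 4127)  from 2·(29366,1619) + (16125,889)
step 10: (328794, 18127)  from 4·(74857,4127) + (29366,1619)
step 11: (2376415, 131016)  from 7·(328794,18127) + (74857,4127)
→ (2376415, 131016).  Check: 2376415²=5647348252225, 329·131016²=5647348252224, difference 1.
(2376415+131016√329)^2 = 11294696504449 + 622696775280√329
(2376415+131016√329)^3 = 53681772387237964255 + 2959571914453911384√329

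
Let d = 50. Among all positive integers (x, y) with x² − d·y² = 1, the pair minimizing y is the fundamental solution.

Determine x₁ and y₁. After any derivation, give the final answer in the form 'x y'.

√50 = [7; 14, …], period ℓ=1 (odd) → k=1
step 0: (7, 1)  from 7·(1,0) + (0,1)
step 1: (99, 14)  from 14·(7,1) + (1,0)
(x₁, y₁) = (99, 14);  99² − 50·14² = 1 ✓

99 14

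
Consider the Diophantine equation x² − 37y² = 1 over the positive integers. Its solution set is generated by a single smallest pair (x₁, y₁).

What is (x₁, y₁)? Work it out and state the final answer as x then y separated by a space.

73 12

√37 = [6; 12, …], period ℓ=1 (odd) → k=1
step 0: (6, 1)  from 6·(1,0) + (0,1)
step 1: (73, 12)  from 12·(6,1) + (1,0)
fundamental: x₁=73, y₁=12  (since 5329 − 37·144 = 1)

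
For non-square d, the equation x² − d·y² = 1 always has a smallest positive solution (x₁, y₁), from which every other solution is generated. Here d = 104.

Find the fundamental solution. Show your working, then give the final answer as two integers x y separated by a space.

51 5

d=104: √d = [10; 5,20] (ℓ=2, even), read p_1/q_1
i=0: a=10 ⇒ p=10, q=1
i=1: a=5 ⇒ p=51, q=5
fundamental: x₁=51, y₁=5  (since 2601 − 104·25 = 1)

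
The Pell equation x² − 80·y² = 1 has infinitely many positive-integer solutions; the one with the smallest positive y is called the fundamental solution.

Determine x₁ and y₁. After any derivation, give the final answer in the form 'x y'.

9 1

[8; 1,16] for √80; ℓ=2 ⇒ convergent index 1
step 0: (8, 1)  from 8·(1,0) + (0,1)
step 1: (9, 1)  from 1·(8,1) + (1,0)
(x₁, y₁) = (9, 1);  9² − 80·1² = 1 ✓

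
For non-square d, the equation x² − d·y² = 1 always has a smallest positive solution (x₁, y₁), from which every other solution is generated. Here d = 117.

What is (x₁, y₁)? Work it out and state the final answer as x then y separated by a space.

649 60

√117 = [10; 1,4,2,4,1,20, …], period ℓ=6 (even) → k=5
step 0: (10, 1)  from 10·(1,0) + (0,1)
…
step 3: (119, 11)  from 2·(54,5) + (11,1)
step 4: (530, 49)  from 4·(119,11) + (54,5)
step 5: (649, 60)  from 1·(530,49) + (119,11)
fundamental: x₁=649, y₁=60  (since 421201 − 117·3600 = 1)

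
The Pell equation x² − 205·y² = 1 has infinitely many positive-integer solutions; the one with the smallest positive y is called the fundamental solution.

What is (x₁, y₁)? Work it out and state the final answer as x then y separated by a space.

39689 2772

d=205: √d = [14; 3,6,1,4,1,6,3,28] (ℓ=8, even), read p_7/q_7
step 0: (14, 1)  from 14·(1,0) + (0,1)
step 1: (43, 3)  from 3·(14,1) + (1,0)
step 2: (272, 19)  from 6·(43,3) + (14,1)
step 3: (315, 22)  from 1·(272,19) + (43,3)
step 4: (1532, 107)  from 4·(315,22) + (272,19)
step 5: (1847, 129)  from 1·(1532,107) + (315,22)
step 6: (12614, 881)  from 6·(1847,129) + (1532,107)
step 7: (39689, 2772)  from 3·(12614,881) + (1847,129)
fundamental: x₁=39689, y₁=2772  (since 1575216721 − 205·7683984 = 1)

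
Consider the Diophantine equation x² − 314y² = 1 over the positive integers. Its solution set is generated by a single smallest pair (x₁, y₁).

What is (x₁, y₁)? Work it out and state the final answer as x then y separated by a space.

392499 22150

[17; 1,2,1,1,2,1,34] for √314; ℓ=7 ⇒ convergent index 13
a_0=17:  p_0=17·1+0=17,  q_0=17·0+1=1
…
a_3=1:  p_3=1·53+18=71,  q_3=1·3+1=4
…
a_12=2:  p_12=2·109882+62853=282617,  q_12=2·6201+3547=15949
a_13=1:  p_13=1·282617+109882=392499,  q_13=1·15949+6201=22150
(x₁, y₁) = (392499, 22150);  392499² − 314·22150² = 1 ✓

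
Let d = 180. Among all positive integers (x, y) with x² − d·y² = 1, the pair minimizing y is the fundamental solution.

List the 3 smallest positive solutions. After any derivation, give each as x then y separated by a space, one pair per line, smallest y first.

161 12
51841 3864
16692641 1244196

[13; 2,2,2,26] for √180; ℓ=4 ⇒ convergent index 3
a_0=13:  p_0=13·1+0=13,  q_0=13·0+1=1
…
a_2=2:  p_2=2·27+13=67,  q_2=2·2+1=5
a_3=2:  p_3=2·67+27=161,  q_3=2·5+2=12
→ (161, 12).  Check: 161²=25921, 180·12²=25920, difference 1.
k=2:  x_2 = 161·161+180·12·12 = 51841,  y_2 = 161·12+12·161 = 3864
k=3:  x_3 = 161·51841+180·12·3864 = 16692641,  y_3 = 161·3864+12·51841 = 1244196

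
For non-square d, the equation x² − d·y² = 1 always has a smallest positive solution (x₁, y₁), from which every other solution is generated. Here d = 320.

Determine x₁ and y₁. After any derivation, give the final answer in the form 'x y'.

d=320: √d = [17; 1,7,1,34] (ℓ=4, even), read p_3/q_3
k=0  a_k=17  p_k/q_k = 17/1
…
k=2  a_k=7  p_k/q_k = 143/8
k=3  a_k=1  p_k/q_k = 161/9
→ (161, 9).  Check: 161²=25921, 320·9²=25920, difference 1.

161 9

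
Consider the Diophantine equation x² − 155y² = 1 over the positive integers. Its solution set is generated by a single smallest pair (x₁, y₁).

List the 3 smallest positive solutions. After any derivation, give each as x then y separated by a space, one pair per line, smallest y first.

249 20
124001 9960
61752249 4960060

√155 = [12; 2,4,2,24, …], period ℓ=4 (even) → k=3
a_0=12:  p_0=12·1+0=12,  q_0=12·0+1=1
a_1=2:  p_1=2·12+1=25,  q_1=2·1+0=2
a_2=4:  p_2=4·25+12=112,  q_2=4·2+1=9
a_3=2:  p_3=2·112+25=249,  q_3=2·9+2=20
(x₁, y₁) = (249, 20);  249² − 155·20² = 1 ✓
k=2:  x_2 = 249·249+155·20·20 = 124001,  y_2 = 249·20+20·249 = 9960
k=3:  x_3 = 249·124001+155·20·9960 = 61752249,  y_3 = 249·9960+20·124001 = 4960060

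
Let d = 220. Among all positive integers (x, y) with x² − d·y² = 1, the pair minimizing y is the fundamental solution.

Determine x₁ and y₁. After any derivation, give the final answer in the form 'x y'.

89 6

√220 = [14; 1,4,1,28, …], period ℓ=4 (even) → k=3
step 0: (14, 1)  from 14·(1,0) + (0,1)
…
step 2: (74, 5)  from 4·(15,1) + (14,1)
step 3: (89, 6)  from 1·(74,5) + (15,1)
(x₁, y₁) = (89, 6);  89² − 220·6² = 1 ✓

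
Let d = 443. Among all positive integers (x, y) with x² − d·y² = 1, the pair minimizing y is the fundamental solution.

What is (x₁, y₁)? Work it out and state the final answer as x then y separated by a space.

√443 → a₀=21, period (21,42); ℓ=2 even so k=1
step 0: (21, 1)  from 21·(1,0) + (0,1)
step 1: (442, 21)  from 21·(21,1) + (1,0)
→ (442, 21).  Check: 442²=195364, 443·21²=195363, difference 1.

442 21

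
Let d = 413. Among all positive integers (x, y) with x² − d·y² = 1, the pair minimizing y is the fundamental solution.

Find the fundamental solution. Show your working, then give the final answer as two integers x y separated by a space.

113399 5580

√413 → a₀=20, period (3,9,1,4,1,9,3,40); ℓ=8 even so k=7
k=0  a_k=20  p_k/q_k = 20/1
k=1  a_k=3  p_k/q_k = 61/3
…
k=3  a_k=1  p_k/q_k = 630/31
…
k=5  a_k=1  p_k/q_k = 3719/183
k=6  a_k=9  p_k/q_k = 36560/1799
k=7  a_k=3  p_k/q_k = 113399/5580
→ (113399, 5580).  Check: 113399²=12859333201, 413·5580²=12859333200, difference 1.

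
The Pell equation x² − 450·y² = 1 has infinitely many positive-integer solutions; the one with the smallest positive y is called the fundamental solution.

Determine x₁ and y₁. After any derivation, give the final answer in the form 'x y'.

√450 = [21; 4,1,2,4,2,1,4,42, …], period ℓ=8 (even) → k=7
k=0  a_k=21  p_k/q_k = 21/1
k=1  a_k=4  p_k/q_k = 85/4
…
k=3  a_k=2  p_k/q_k = 297/14
k=4  a_k=4  p_k/q_k = 1294/61
k=5  a_k=2  p_k/q_k = 2885/136
k=6  a_k=1  p_k/q_k = 4179/197
k=7  a_k=4  p_k/q_k = 19601/924
fundamental: x₁=19601, y₁=924  (since 384199201 − 450·853776 = 1)

19601 924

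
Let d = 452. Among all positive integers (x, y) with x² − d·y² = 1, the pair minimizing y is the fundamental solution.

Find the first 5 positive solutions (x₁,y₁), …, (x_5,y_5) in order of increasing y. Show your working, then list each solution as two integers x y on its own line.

1204353 56648
2900932297217 136448377488
6987493029899166849 328664025545553880
16830816386073401651890177 791655010315592455701792
40540488414026331506287881514113 1906864173276900777578095047272

[21; 3,1,5,3,10,3,5,1,3,42] for √452; ℓ=10 ⇒ convergent index 9
a_0=21:  p_0=21·1+0=21,  q_0=21·0+1=1
a_1=3:  p_1=3·21+1=64,  q_1=3·1+0=3
…
a_3=5:  p_3=5·85+64=489,  q_3=5·4+3=23
…
a_5=10:  p_5=10·1552+489=16009,  q_5=10·73+23=753
a_6=3:  p_6=3·16009+1552=49579,  q_6=3·753+73=2332
…
a_8=1:  p_8=1·263904+49579=313483,  q_8=1·12413+2332=14745
a_9=3:  p_9=3·313483+263904=1204353,  q_9=3·14745+12413=56648
(x₁, y₁) = (1204353, 56648);  1204353² − 452·56648² = 1 ✓
(x_2, y_2) = (1204353·1204353 + 452·56648·56648, 1204353·56648 + 56648·1204353) = (2900932297217, 136448377488)
(x_3, y_3) = (1204353·2900932297217 + 452·56648·136448377488, 1204353·136448377488 + 56648·2900932297217) = (6987493029899166849, 328664025545553880)
(x_4, y_4) = (1204353·6987493029899166849 + 452·56648·328664025545553880, 1204353·328664025545553880 + 56648·6987493029899166849) = (16830816386073401651890177, 791655010315592455701792)
(x_5, y_5) = (1204353·16830816386073401651890177 + 452·56648·791655010315592455701792, 1204353·791655010315592455701792 + 56648·16830816386073401651890177) = (40540488414026331506287881514113, 1906864173276900777578095047272)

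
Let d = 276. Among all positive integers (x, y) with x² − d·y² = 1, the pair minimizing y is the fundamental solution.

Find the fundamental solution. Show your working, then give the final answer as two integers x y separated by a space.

7775 468

d=276: √d = [16; 1,1,1,1,2,2,2,1,1,1,1,32] (ℓ=12, even), read p_11/q_11
a_0=16:  p_0=16·1+0=16,  q_0=16·0+1=1
a_1=1:  p_1=1·16+1=17,  q_1=1·1+0=1
…
a_5=2:  p_5=2·83+50=216,  q_5=2·5+3=13
a_6=2:  p_6=2·216+83=515,  q_6=2·13+5=31
a_7=2:  p_7=2·515+216=1246,  q_7=2·31+13=75
…
a_10=1:  p_10=1·3007+1761=4768,  q_10=1·181+106=287
a_11=1:  p_11=1·4768+3007=7775,  q_11=1·287+181=468
→ (7775, 468).  Check: 7775²=60450625, 276·468²=60450624, difference 1.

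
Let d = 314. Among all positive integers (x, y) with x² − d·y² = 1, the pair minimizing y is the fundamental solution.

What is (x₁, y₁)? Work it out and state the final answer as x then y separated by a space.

√314 = [17; 1,2,1,1,2,1,34, …], period ℓ=7 (odd) → k=13
a_0=17:  p_0=17·1+0=17,  q_0=17·0+1=1
…
a_10=1:  p_10=1·47029+15824=62853,  q_10=1·2654+893=3547
…
a_12=2:  p_12=2·109882+62853=282617,  q_12=2·6201+3547=15949
a_13=1:  p_13=1·282617+109882=392499,  q_13=1·15949+6201=22150
fundamental: x₁=392499, y₁=22150  (since 154055465001 − 314·490622500 = 1)

392499 22150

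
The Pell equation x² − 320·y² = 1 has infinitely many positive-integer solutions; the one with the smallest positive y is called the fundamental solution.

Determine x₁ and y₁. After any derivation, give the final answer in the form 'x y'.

161 9

[17; 1,7,1,34] for √320; ℓ=4 ⇒ convergent index 3
k=0  a_k=17  p_k/q_k = 17/1
k=1  a_k=1  p_k/q_k = 18/1
k=2  a_k=7  p_k/q_k = 143/8
k=3  a_k=1  p_k/q_k = 161/9
(x₁, y₁) = (161, 9);  161² − 320·9² = 1 ✓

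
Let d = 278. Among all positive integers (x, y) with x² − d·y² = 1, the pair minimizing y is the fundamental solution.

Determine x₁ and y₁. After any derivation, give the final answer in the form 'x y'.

2501 150

d=278: √d = [16; 1,2,16,2,1,32] (ℓ=6, even), read p_5/q_5
k=0  a_k=16  p_k/q_k = 16/1
k=1  a_k=1  p_k/q_k = 17/1
k=2  a_k=2  p_k/q_k = 50/3
…
k=4  a_k=2  p_k/q_k = 1684/101
k=5  a_k=1  p_k/q_k = 2501/150
→ (2501, 150).  Check: 2501²=6255001, 278·150²=6255000, difference 1.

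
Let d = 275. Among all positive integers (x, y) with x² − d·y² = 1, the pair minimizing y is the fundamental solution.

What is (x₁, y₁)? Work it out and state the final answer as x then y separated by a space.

199 12

√275 = [16; 1,1,2,1,1,32, …], period ℓ=6 (even) → k=5
step 0: (16, 1)  from 16·(1,0) + (0,1)
step 1: (17, 1)  from 1·(16,1) + (1,0)
step 2: (33, 2)  from 1·(17,1) + (16,1)
step 3: (83, 5)  from 2·(33,2) + (17,1)
step 4: (116, 7)  from 1·(83,5) + (33,2)
step 5: (199, 12)  from 1·(116,7) + (83,5)
→ (199, 12).  Check: 199²=39601, 275·12²=39600, difference 1.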